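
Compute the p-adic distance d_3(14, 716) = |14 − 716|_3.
d_3(14, 716) = 1/27

Step 1 — x − y = 14 − 716 = -702. Step 2 — v_3(-702) = 3 (factor: -702 = −(3^3 · 26); the sign does not affect v_p). Step 3 — |x − y|_3 = 3^{-3} = 1/27.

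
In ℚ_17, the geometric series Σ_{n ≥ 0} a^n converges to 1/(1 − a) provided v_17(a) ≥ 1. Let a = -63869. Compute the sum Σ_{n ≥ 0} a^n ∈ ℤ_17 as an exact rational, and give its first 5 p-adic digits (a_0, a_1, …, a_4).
Σ a^n = 1/(1 − a) = 1/63870;  first 5 digits = (1, 0, 0, 4, 16)

v_17(a) = 3 ≥ 1, so the series converges in ℤ_17 to 1/(1 − a) = 1/(1 − (-63869)) = 1/63870. Expand this rational in ℤ_17: compute digits iteratively via d_i = x_i mod 17, x_{i+1} = (x_i − d_i)/17. The first 5 digits are (1, 0, 0, 4, 16).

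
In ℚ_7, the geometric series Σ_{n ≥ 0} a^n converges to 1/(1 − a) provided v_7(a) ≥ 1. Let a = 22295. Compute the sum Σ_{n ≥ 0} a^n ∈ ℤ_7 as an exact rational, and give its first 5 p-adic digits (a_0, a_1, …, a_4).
Σ a^n = 1/(1 − a) = -1/22294;  first 5 digits = (1, 0, 0, 2, 2)

v_7(a) = 3 ≥ 1, so the series converges in ℤ_7 to 1/(1 − a) = 1/(1 − 22295) = -1/22294. Expand this rational in ℤ_7: compute digits iteratively via d_i = x_i mod 7, x_{i+1} = (x_i − d_i)/7. The first 5 digits are (1, 0, 0, 2, 2).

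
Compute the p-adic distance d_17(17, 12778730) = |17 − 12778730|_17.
d_17(17, 12778730) = 1/1419857

Step 1 — x − y = 17 − 12778730 = -12778713. Step 2 — v_17(-12778713) = 5 (factor: -12778713 = −(17^5 · 9); the sign does not affect v_p). Step 3 — |x − y|_17 = 17^{-5} = 1/1419857.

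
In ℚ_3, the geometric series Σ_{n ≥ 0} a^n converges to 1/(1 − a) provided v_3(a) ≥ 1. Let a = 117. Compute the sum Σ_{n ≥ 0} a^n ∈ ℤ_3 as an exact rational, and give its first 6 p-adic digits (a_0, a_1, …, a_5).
Σ a^n = 1/(1 − a) = -1/116;  first 6 digits = (1, 0, 1, 1, 2, 2)

v_3(a) = 2 ≥ 1, so the series converges in ℤ_3 to 1/(1 − a) = 1/(1 − 117) = -1/116. Expand this rational in ℤ_3: compute digits iteratively via d_i = x_i mod 3, x_{i+1} = (x_i − d_i)/3. The first 6 digits are (1, 0, 1, 1, 2, 2).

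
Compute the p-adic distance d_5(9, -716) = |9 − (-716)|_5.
d_5(9, -716) = 1/25

Step 1 — x − y = 9 − (-716) = 725. Step 2 — v_5(725) = 2 (factor: 725 = (5^2 · 29); the sign does not affect v_p). Step 3 — |x − y|_5 = 5^{-2} = 1/25.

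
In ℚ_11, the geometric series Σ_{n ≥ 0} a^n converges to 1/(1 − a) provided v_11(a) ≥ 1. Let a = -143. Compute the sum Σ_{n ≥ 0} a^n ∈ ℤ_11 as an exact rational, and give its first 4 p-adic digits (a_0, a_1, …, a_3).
Σ a^n = 1/(1 − a) = 1/144;  first 4 digits = (1, 9, 2, 7)

v_11(a) = 1 ≥ 1, so the series converges in ℤ_11 to 1/(1 − a) = 1/(1 − (-143)) = 1/144. Expand this rational in ℤ_11: compute digits iteratively via d_i = x_i mod 11, x_{i+1} = (x_i − d_i)/11. The first 4 digits are (1, 9, 2, 7).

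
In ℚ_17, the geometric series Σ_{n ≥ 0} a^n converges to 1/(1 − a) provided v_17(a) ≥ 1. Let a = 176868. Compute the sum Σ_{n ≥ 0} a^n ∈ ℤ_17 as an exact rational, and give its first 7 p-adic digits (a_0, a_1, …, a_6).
Σ a^n = 1/(1 − a) = -1/176867;  first 7 digits = (1, 0, 0, 2, 2, 0, 4)

v_17(a) = 3 ≥ 1, so the series converges in ℤ_17 to 1/(1 − a) = 1/(1 − 176868) = -1/176867. Expand this rational in ℤ_17: compute digits iteratively via d_i = x_i mod 17, x_{i+1} = (x_i − d_i)/17. The first 7 digits are (1, 0, 0, 2, 2, 0, 4).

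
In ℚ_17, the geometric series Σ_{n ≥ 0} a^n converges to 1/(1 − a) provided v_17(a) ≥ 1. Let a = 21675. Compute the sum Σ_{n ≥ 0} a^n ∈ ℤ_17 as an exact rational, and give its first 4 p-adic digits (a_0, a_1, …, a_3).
Σ a^n = 1/(1 − a) = -1/21674;  first 4 digits = (1, 0, 7, 4)

v_17(a) = 2 ≥ 1, so the series converges in ℤ_17 to 1/(1 − a) = 1/(1 − 21675) = -1/21674. Expand this rational in ℤ_17: compute digits iteratively via d_i = x_i mod 17, x_{i+1} = (x_i − d_i)/17. The first 4 digits are (1, 0, 7, 4).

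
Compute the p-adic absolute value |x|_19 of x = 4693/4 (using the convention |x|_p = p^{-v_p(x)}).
|4693/4|_19 = 1/361

Step 1 — compute v_19(x) by factoring powers of 19 out of the numerator and denominator: v_19(4693/4) = 2. Step 2 — apply |x|_p = p^{-v_p(x)} = 19^{-2} = 1/361.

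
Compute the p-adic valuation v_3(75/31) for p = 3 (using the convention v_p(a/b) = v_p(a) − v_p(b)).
v_3(75/31) = 1

Factor powers of 3 from the numerator and denominator of the reduced fraction: 75 = 3^1 · 25 and 31 = 3^0 · 31. Apply v_p(a/b) = v_p(a) − v_p(b): v_3(75/31) = 1 − 0 = 1.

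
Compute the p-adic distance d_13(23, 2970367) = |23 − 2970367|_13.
d_13(23, 2970367) = 1/371293

Step 1 — x − y = 23 − 2970367 = -2970344. Step 2 — v_13(-2970344) = 5 (factor: -2970344 = −(13^5 · 8); the sign does not affect v_p). Step 3 — |x − y|_13 = 13^{-5} = 1/371293.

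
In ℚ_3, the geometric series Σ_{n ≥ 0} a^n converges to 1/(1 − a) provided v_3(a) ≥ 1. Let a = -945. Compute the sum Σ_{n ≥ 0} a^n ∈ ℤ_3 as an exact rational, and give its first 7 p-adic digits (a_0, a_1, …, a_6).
Σ a^n = 1/(1 − a) = 1/946;  first 7 digits = (1, 0, 0, 1, 0, 2, 2)

v_3(a) = 3 ≥ 1, so the series converges in ℤ_3 to 1/(1 − a) = 1/(1 − (-945)) = 1/946. Expand this rational in ℤ_3: compute digits iteratively via d_i = x_i mod 3, x_{i+1} = (x_i − d_i)/3. The first 7 digits are (1, 0, 0, 1, 0, 2, 2).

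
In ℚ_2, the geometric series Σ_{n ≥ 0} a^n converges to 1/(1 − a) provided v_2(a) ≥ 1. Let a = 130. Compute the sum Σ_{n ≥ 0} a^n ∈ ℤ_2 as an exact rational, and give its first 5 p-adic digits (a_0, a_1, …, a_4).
Σ a^n = 1/(1 − a) = -1/129;  first 5 digits = (1, 1, 1, 1, 1)

v_2(a) = 1 ≥ 1, so the series converges in ℤ_2 to 1/(1 − a) = 1/(1 − 130) = -1/129. Expand this rational in ℤ_2: compute digits iteratively via d_i = x_i mod 2, x_{i+1} = (x_i − d_i)/2. The first 5 digits are (1, 1, 1, 1, 1).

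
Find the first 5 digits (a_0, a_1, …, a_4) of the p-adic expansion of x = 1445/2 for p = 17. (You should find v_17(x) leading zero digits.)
(a_0, …, a_4) = (0, 0, 11, 8, 8)

v_17(1445/2) = 2, so a_0 = ... = a_1 = 0. Factor out: x = 17^2 · u with u = 5/2 a unit in ℤ_17. Expand u iteratively via a_{v+i} = u_i mod 17, u_{i+1} = (u_i − a_{v+i})/17:
  u_0 = 5/2;  a_2 = 11;  u_1 = (u_0 − 11)/17 = -1/2
  u_1 = -1/2;  a_3 = 8;  u_2 = (u_1 − 8)/17 = -1/2
  u_2 = -1/2;  a_4 = 8;  u_3 = (u_2 − 8)/17 = -1/2
Digits: (0, 0, 11, 8, 8).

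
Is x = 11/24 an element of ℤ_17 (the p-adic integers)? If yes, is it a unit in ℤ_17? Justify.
x ∈ ℤ_17^× (unit); v_17(x) = 0

ℤ_17 = {x ∈ ℚ_17 : v_17(x) ≥ 0} and ℤ_17^× = {x ∈ ℤ_17 : v_17(x) = 0}. Here v_17(11/24) = v_17(num) − v_17(den) = 0; compare against these criteria.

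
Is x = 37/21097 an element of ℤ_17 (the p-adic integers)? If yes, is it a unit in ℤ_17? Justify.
x ∉ ℤ_17 (v_17(x) = -2 < 0)

ℤ_17 = {x ∈ ℚ_17 : v_17(x) ≥ 0} and ℤ_17^× = {x ∈ ℤ_17 : v_17(x) = 0}. Here v_17(37/21097) = v_17(num) − v_17(den) = -2; compare against these criteria.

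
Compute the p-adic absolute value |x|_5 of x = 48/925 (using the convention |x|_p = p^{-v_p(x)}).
|48/925|_5 = 25

Step 1 — compute v_5(x) by factoring powers of 5 out of the numerator and denominator: v_5(48/925) = -2. Step 2 — apply |x|_p = p^{-v_p(x)} = 5^{2} = 25.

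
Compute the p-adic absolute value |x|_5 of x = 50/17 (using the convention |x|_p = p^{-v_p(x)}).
|50/17|_5 = 1/25

Step 1 — compute v_5(x) by factoring powers of 5 out of the numerator and denominator: v_5(50/17) = 2. Step 2 — apply |x|_p = p^{-v_p(x)} = 5^{-2} = 1/25.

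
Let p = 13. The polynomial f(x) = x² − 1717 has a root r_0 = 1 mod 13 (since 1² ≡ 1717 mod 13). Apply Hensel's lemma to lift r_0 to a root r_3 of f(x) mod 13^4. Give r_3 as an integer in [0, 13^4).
r_3 = 19449 (mod 28561)

Hensel's recurrence: r_{i+1} = r_i − f(r_i)·(f′(r_i))^{-1} mod 13^{i+2}, with f′(x) = 2x. Iterate:
  r_0 = 1 (mod 13)
  r_1 = 14 (mod 169)
  r_2 = 1873 (mod 2197)
  r_3 = 19449 (mod 28561)
Final: r_3 = 19449, and one checks f(r_3) ≡ 0 mod 13^4.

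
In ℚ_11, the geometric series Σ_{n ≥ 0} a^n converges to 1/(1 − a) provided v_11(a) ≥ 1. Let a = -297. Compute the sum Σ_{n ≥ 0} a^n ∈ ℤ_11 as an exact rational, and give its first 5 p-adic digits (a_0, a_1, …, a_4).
Σ a^n = 1/(1 − a) = 1/298;  first 5 digits = (1, 6, 0, 7, 7)

v_11(a) = 1 ≥ 1, so the series converges in ℤ_11 to 1/(1 − a) = 1/(1 − (-297)) = 1/298. Expand this rational in ℤ_11: compute digits iteratively via d_i = x_i mod 11, x_{i+1} = (x_i − d_i)/11. The first 5 digits are (1, 6, 0, 7, 7).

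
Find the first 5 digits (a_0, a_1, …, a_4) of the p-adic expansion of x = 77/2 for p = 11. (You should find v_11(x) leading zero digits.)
(a_0, …, a_4) = (0, 9, 5, 5, 5)

v_11(77/2) = 1, so a_0 = ... = a_0 = 0. Factor out: x = 11^1 · u with u = 7/2 a unit in ℤ_11. Expand u iteratively via a_{v+i} = u_i mod 11, u_{i+1} = (u_i − a_{v+i})/11:
  u_0 = 7/2;  a_1 = 9;  u_1 = (u_0 − 9)/11 = -1/2
  u_1 = -1/2;  a_2 = 5;  u_2 = (u_1 − 5)/11 = -1/2
  u_2 = -1/2;  a_3 = 5;  u_3 = (u_2 − 5)/11 = -1/2
  u_3 = -1/2;  a_4 = 5;  u_4 = (u_3 − 5)/11 = -1/2
Digits: (0, 9, 5, 5, 5).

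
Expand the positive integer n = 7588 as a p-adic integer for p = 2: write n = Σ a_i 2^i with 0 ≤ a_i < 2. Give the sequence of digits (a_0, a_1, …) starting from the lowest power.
(a_0, a_1, …) = (0, 0, 1, 0, 0, 1, 0, 1, 1, 0, 1, 1, 1)

Repeated division by 2 gives the digits low-to-high: 7588 = 1·2^2 + 1·2^5 + 1·2^7 + 1·2^8 + 1·2^10 + 1·2^11 + 1·2^12. Digit sequence: (0, 0, 1, 0, 0, 1, 0, 1, 1, 0, 1, 1, 1).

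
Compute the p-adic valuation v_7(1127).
v_7(1127) = 2

v_7(n) is the largest exponent k such that 7^k divides n. Factor out: 1127 = 7^2 · 23. (Sign doesn't affect v_p.) So v_7(1127) = 2.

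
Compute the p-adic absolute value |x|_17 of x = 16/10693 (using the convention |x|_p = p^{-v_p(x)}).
|16/10693|_17 = 289

Step 1 — compute v_17(x) by factoring powers of 17 out of the numerator and denominator: v_17(16/10693) = -2. Step 2 — apply |x|_p = p^{-v_p(x)} = 17^{2} = 289.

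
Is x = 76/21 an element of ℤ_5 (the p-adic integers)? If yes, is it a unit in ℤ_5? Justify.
x ∈ ℤ_5^× (unit); v_5(x) = 0

ℤ_5 = {x ∈ ℚ_5 : v_5(x) ≥ 0} and ℤ_5^× = {x ∈ ℤ_5 : v_5(x) = 0}. Here v_5(76/21) = v_5(num) − v_5(den) = 0; compare against these criteria.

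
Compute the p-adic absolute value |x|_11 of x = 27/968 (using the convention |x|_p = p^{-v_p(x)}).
|27/968|_11 = 121

Step 1 — compute v_11(x) by factoring powers of 11 out of the numerator and denominator: v_11(27/968) = -2. Step 2 — apply |x|_p = p^{-v_p(x)} = 11^{2} = 121.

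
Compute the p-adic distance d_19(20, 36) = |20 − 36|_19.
d_19(20, 36) = 1

Step 1 — x − y = 20 − 36 = -16. Step 2 — v_19(-16) = 0 (factor: -16 = −(19^0 · 16); the sign does not affect v_p). Step 3 — |x − y|_19 = 19^{0} = 1.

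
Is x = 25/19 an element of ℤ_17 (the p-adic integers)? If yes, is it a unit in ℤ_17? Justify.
x ∈ ℤ_17^× (unit); v_17(x) = 0

ℤ_17 = {x ∈ ℚ_17 : v_17(x) ≥ 0} and ℤ_17^× = {x ∈ ℤ_17 : v_17(x) = 0}. Here v_17(25/19) = v_17(num) − v_17(den) = 0; compare against these criteria.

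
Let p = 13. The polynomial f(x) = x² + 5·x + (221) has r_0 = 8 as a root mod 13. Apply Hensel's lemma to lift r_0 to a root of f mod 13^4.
r_3 = 21029 (mod 28561)

Hensel: r_{i+1} = r_i − f(r_i)·(f′(r_i))^{-1} mod 13^{i+2}, f′(x) = 2x + 5. Iterate:
  r_0 = 8 (mod 13)
  r_1 = 73 (mod 169)
  r_2 = 1256 (mod 2197)
  r_3 = 21029 (mod 28561)
Final: r = 21029 satisfies f(r) ≡ 0 mod 13^4.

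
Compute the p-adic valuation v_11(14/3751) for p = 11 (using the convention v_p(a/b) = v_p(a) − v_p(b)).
v_11(14/3751) = -2

Factor powers of 11 from the numerator and denominator of the reduced fraction: 14 = 11^0 · 14 and 3751 = 11^2 · 31. Apply v_p(a/b) = v_p(a) − v_p(b): v_11(14/3751) = 0 − 2 = -2.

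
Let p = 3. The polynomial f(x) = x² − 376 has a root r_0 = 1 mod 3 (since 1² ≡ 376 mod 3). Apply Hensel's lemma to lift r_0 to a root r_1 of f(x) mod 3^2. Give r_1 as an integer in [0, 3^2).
r_1 = 4 (mod 9)

Hensel's recurrence: r_{i+1} = r_i − f(r_i)·(f′(r_i))^{-1} mod 3^{i+2}, with f′(x) = 2x. Iterate:
  r_0 = 1 (mod 3)
  r_1 = 4 (mod 9)
Final: r_1 = 4, and one checks f(r_1) ≡ 0 mod 3^2.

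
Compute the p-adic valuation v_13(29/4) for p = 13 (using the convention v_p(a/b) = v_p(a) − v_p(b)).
v_13(29/4) = 0

Factor powers of 13 from the numerator and denominator of the reduced fraction: 29 = 13^0 · 29 and 4 = 13^0 · 4. Apply v_p(a/b) = v_p(a) − v_p(b): v_13(29/4) = 0 − 0 = 0.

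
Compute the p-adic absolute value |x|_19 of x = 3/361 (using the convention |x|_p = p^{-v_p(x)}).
|3/361|_19 = 361

Step 1 — compute v_19(x) by factoring powers of 19 out of the numerator and denominator: v_19(3/361) = -2. Step 2 — apply |x|_p = p^{-v_p(x)} = 19^{2} = 361.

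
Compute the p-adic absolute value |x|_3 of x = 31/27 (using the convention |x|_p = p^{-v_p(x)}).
|31/27|_3 = 27

Step 1 — compute v_3(x) by factoring powers of 3 out of the numerator and denominator: v_3(31/27) = -3. Step 2 — apply |x|_p = p^{-v_p(x)} = 3^{3} = 27.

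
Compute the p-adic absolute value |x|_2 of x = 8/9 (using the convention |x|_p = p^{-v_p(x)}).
|8/9|_2 = 1/8

Step 1 — compute v_2(x) by factoring powers of 2 out of the numerator and denominator: v_2(8/9) = 3. Step 2 — apply |x|_p = p^{-v_p(x)} = 2^{-3} = 1/8.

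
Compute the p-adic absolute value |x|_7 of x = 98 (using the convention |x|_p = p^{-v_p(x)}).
|98|_7 = 1/49

Step 1 — compute v_7(x) by factoring powers of 7 out of the numerator and denominator: v_7(98) = 2. Step 2 — apply |x|_p = p^{-v_p(x)} = 7^{-2} = 1/49.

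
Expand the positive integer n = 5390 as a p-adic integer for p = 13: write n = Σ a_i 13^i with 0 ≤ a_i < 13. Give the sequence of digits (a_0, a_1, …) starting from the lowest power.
(a_0, a_1, …) = (8, 11, 5, 2)

Repeated division by 13 gives the digits low-to-high: 5390 = 8 + 11·13^1 + 5·13^2 + 2·13^3. Digit sequence: (8, 11, 5, 2).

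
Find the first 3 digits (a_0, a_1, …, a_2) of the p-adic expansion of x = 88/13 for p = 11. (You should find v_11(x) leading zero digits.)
(a_0, …, a_2) = (0, 4, 9)

v_11(88/13) = 1, so a_0 = ... = a_0 = 0. Factor out: x = 11^1 · u with u = 8/13 a unit in ℤ_11. Expand u iteratively via a_{v+i} = u_i mod 11, u_{i+1} = (u_i − a_{v+i})/11:
  u_0 = 8/13;  a_1 = 4;  u_1 = (u_0 − 4)/11 = -4/13
  u_1 = -4/13;  a_2 = 9;  u_2 = (u_1 − 9)/11 = -11/13
Digits: (0, 4, 9).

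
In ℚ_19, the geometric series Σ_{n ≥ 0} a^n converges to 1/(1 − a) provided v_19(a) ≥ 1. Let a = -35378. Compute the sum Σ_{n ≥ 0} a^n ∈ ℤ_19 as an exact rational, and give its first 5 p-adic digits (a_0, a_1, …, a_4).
Σ a^n = 1/(1 − a) = 1/35379;  first 5 digits = (1, 0, 16, 13, 8)

v_19(a) = 2 ≥ 1, so the series converges in ℤ_19 to 1/(1 − a) = 1/(1 − (-35378)) = 1/35379. Expand this rational in ℤ_19: compute digits iteratively via d_i = x_i mod 19, x_{i+1} = (x_i − d_i)/19. The first 5 digits are (1, 0, 16, 13, 8).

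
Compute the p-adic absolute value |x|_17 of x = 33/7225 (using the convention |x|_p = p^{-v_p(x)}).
|33/7225|_17 = 289

Step 1 — compute v_17(x) by factoring powers of 17 out of the numerator and denominator: v_17(33/7225) = -2. Step 2 — apply |x|_p = p^{-v_p(x)} = 17^{2} = 289.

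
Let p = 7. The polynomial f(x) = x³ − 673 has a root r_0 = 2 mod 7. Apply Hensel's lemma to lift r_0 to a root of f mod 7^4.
r_3 = 2389 (mod 2401)

Hensel: r_{i+1} = r_i − f(r_i)/f′(r_i) mod 7^{i+2}, where f′(x) = 3x². Iterate:
  r_0 = 2 (mod 7)
  r_1 = 37 (mod 49)
  r_2 = 331 (mod 343)
  r_3 = 2389 (mod 2401)
Final: r = 2389 with f(r) ≡ 0 mod 7^4.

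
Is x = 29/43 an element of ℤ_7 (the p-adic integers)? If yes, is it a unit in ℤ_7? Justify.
x ∈ ℤ_7^× (unit); v_7(x) = 0

ℤ_7 = {x ∈ ℚ_7 : v_7(x) ≥ 0} and ℤ_7^× = {x ∈ ℤ_7 : v_7(x) = 0}. Here v_7(29/43) = v_7(num) − v_7(den) = 0; compare against these criteria.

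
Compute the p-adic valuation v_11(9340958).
v_11(9340958) = 5

v_11(n) is the largest exponent k such that 11^k divides n. Factor out: 9340958 = 11^5 · 58. (Sign doesn't affect v_p.) So v_11(9340958) = 5.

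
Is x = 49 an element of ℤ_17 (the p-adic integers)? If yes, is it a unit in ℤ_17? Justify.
x ∈ ℤ_17^× (unit); v_17(x) = 0

ℤ_17 = {x ∈ ℚ_17 : v_17(x) ≥ 0} and ℤ_17^× = {x ∈ ℤ_17 : v_17(x) = 0}. Here v_17(49) = v_17(num) − v_17(den) = 0; compare against these criteria.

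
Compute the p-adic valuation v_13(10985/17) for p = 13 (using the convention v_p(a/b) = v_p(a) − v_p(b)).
v_13(10985/17) = 3

Factor powers of 13 from the numerator and denominator of the reduced fraction: 10985 = 13^3 · 5 and 17 = 13^0 · 17. Apply v_p(a/b) = v_p(a) − v_p(b): v_13(10985/17) = 3 − 0 = 3.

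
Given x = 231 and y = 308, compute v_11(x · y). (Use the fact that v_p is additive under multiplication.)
v_11(71148) = 2

v_p(x) = 1 (factor: 231 = 11^1 · 21); v_p(y) = 1 (factor: 308 = 11^1 · 28). Additivity: v_p(xy) = v_p(x) + v_p(y) = 1 + 1 = 2. (Direct check: xy = 71148 = 11^2 · (588).)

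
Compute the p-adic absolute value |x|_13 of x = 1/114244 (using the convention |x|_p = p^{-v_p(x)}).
|1/114244|_13 = 28561

Step 1 — compute v_13(x) by factoring powers of 13 out of the numerator and denominator: v_13(1/114244) = -4. Step 2 — apply |x|_p = p^{-v_p(x)} = 13^{4} = 28561.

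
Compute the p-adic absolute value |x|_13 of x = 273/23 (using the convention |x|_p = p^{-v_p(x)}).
|273/23|_13 = 1/13

Step 1 — compute v_13(x) by factoring powers of 13 out of the numerator and denominator: v_13(273/23) = 1. Step 2 — apply |x|_p = p^{-v_p(x)} = 13^{-1} = 1/13.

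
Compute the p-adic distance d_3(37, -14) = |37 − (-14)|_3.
d_3(37, -14) = 1/3

Step 1 — x − y = 37 − (-14) = 51. Step 2 — v_3(51) = 1 (factor: 51 = (3^1 · 17); the sign does not affect v_p). Step 3 — |x − y|_3 = 3^{-1} = 1/3.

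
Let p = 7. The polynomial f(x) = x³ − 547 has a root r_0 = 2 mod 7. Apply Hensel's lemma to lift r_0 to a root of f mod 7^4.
r_3 = 247 (mod 2401)

Hensel: r_{i+1} = r_i − f(r_i)/f′(r_i) mod 7^{i+2}, where f′(x) = 3x². Iterate:
  r_0 = 2 (mod 7)
  r_1 = 2 (mod 49)
  r_2 = 247 (mod 343)
  r_3 = 247 (mod 2401)
Final: r = 247 with f(r) ≡ 0 mod 7^4.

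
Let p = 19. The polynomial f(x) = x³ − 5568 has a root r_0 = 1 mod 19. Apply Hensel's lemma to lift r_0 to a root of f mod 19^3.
r_2 = 2338 (mod 6859)

Hensel: r_{i+1} = r_i − f(r_i)/f′(r_i) mod 19^{i+2}, where f′(x) = 3x². Iterate:
  r_0 = 1 (mod 19)
  r_1 = 172 (mod 361)
  r_2 = 2338 (mod 6859)
Final: r = 2338 with f(r) ≡ 0 mod 19^3.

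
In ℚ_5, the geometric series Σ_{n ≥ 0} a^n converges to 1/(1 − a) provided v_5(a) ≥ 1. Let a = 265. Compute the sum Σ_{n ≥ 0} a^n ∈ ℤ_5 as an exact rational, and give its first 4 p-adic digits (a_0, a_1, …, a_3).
Σ a^n = 1/(1 − a) = -1/264;  first 4 digits = (1, 3, 4, 0)

v_5(a) = 1 ≥ 1, so the series converges in ℤ_5 to 1/(1 − a) = 1/(1 − 265) = -1/264. Expand this rational in ℤ_5: compute digits iteratively via d_i = x_i mod 5, x_{i+1} = (x_i − d_i)/5. The first 4 digits are (1, 3, 4, 0).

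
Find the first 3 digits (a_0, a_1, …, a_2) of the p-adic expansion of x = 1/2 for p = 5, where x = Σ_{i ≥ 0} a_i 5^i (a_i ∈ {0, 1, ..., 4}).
(a_0, …, a_2) = (3, 2, 2)

v_5(1/2) = 0 (numerator and denominator both coprime to 5), so x ∈ ℤ_5^×. Compute digits iteratively via a_i = x_i mod 5, x_{i+1} = (x_i − a_i)/5, with x_0 = x:
  x_0 = 1/2;  a_0 = 3;  x_1 = (x_0 − 3)/5 = -1/2
  x_1 = -1/2;  a_1 = 2;  x_2 = (x_1 − 2)/5 = -1/2
  x_2 = -1/2;  a_2 = 2;  x_3 = (x_2 − 2)/5 = -1/2
Digits: (3, 2, 2).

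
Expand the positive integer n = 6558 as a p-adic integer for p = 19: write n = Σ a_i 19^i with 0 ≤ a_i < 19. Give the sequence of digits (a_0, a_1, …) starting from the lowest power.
(a_0, a_1, …) = (3, 3, 18)

Repeated division by 19 gives the digits low-to-high: 6558 = 3 + 3·19^1 + 18·19^2. Digit sequence: (3, 3, 18).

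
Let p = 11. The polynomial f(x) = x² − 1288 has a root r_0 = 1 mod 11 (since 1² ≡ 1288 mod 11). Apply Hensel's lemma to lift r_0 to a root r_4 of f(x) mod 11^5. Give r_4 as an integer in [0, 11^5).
r_4 = 104886 (mod 161051)

Hensel's recurrence: r_{i+1} = r_i − f(r_i)·(f′(r_i))^{-1} mod 11^{i+2}, with f′(x) = 2x. Iterate:
  r_0 = 1 (mod 11)
  r_1 = 100 (mod 121)
  r_2 = 1068 (mod 1331)
  r_3 = 2399 (mod 14641)
  r_4 = 104886 (mod 161051)
Final: r_4 = 104886, and one checks f(r_4) ≡ 0 mod 11^5.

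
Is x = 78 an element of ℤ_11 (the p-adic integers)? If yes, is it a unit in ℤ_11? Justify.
x ∈ ℤ_11^× (unit); v_11(x) = 0

ℤ_11 = {x ∈ ℚ_11 : v_11(x) ≥ 0} and ℤ_11^× = {x ∈ ℤ_11 : v_11(x) = 0}. Here v_11(78) = v_11(num) − v_11(den) = 0; compare against these criteria.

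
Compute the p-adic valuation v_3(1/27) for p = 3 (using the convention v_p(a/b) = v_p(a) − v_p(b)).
v_3(1/27) = -3

Factor powers of 3 from the numerator and denominator of the reduced fraction: 1 = 3^0 · 1 and 27 = 3^3 · 1. Apply v_p(a/b) = v_p(a) − v_p(b): v_3(1/27) = 0 − 3 = -3.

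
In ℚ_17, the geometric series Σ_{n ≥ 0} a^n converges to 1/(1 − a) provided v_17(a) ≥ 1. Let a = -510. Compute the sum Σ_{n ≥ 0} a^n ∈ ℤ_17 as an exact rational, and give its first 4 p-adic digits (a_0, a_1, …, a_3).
Σ a^n = 1/(1 − a) = 1/511;  first 4 digits = (1, 4, 14, 14)

v_17(a) = 1 ≥ 1, so the series converges in ℤ_17 to 1/(1 − a) = 1/(1 − (-510)) = 1/511. Expand this rational in ℤ_17: compute digits iteratively via d_i = x_i mod 17, x_{i+1} = (x_i − d_i)/17. The first 4 digits are (1, 4, 14, 14).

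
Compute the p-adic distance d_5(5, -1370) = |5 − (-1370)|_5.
d_5(5, -1370) = 1/125

Step 1 — x − y = 5 − (-1370) = 1375. Step 2 — v_5(1375) = 3 (factor: 1375 = (5^3 · 11); the sign does not affect v_p). Step 3 — |x − y|_5 = 5^{-3} = 1/125.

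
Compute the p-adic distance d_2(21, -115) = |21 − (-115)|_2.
d_2(21, -115) = 1/8

Step 1 — x − y = 21 − (-115) = 136. Step 2 — v_2(136) = 3 (factor: 136 = (2^3 · 17); the sign does not affect v_p). Step 3 — |x − y|_2 = 2^{-3} = 1/8.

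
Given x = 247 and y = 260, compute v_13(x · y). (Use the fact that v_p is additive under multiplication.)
v_13(64220) = 2

v_p(x) = 1 (factor: 247 = 13^1 · 19); v_p(y) = 1 (factor: 260 = 13^1 · 20). Additivity: v_p(xy) = v_p(x) + v_p(y) = 1 + 1 = 2. (Direct check: xy = 64220 = 13^2 · (380).)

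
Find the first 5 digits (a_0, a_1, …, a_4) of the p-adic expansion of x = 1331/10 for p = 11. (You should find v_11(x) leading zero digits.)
(a_0, …, a_4) = (0, 0, 0, 10, 9)

v_11(1331/10) = 3, so a_0 = ... = a_2 = 0. Factor out: x = 11^3 · u with u = 1/10 a unit in ℤ_11. Expand u iteratively via a_{v+i} = u_i mod 11, u_{i+1} = (u_i − a_{v+i})/11:
  u_0 = 1/10;  a_3 = 10;  u_1 = (u_0 − 10)/11 = -9/10
  u_1 = -9/10;  a_4 = 9;  u_2 = (u_1 − 9)/11 = -9/10
Digits: (0, 0, 0, 10, 9).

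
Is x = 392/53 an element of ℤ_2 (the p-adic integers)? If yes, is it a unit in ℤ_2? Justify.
x ∈ ℤ_2 but not a unit; v_2(x) = 3 > 0

ℤ_2 = {x ∈ ℚ_2 : v_2(x) ≥ 0} and ℤ_2^× = {x ∈ ℤ_2 : v_2(x) = 0}. Here v_2(392/53) = v_2(num) − v_2(den) = 3; compare against these criteria.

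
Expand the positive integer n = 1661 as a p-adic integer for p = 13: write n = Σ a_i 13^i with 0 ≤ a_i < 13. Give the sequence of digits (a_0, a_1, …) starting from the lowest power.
(a_0, a_1, …) = (10, 10, 9)

Repeated division by 13 gives the digits low-to-high: 1661 = 10 + 10·13^1 + 9·13^2. Digit sequence: (10, 10, 9).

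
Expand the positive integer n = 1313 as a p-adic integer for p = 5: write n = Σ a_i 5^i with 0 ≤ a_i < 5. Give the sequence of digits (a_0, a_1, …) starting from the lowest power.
(a_0, a_1, …) = (3, 2, 2, 0, 2)

Repeated division by 5 gives the digits low-to-high: 1313 = 3 + 2·5^1 + 2·5^2 + 2·5^4. Digit sequence: (3, 2, 2, 0, 2).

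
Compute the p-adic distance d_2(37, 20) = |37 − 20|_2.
d_2(37, 20) = 1

Step 1 — x − y = 37 − 20 = 17. Step 2 — v_2(17) = 0 (factor: 17 = (2^0 · 17); the sign does not affect v_p). Step 3 — |x − y|_2 = 2^{0} = 1.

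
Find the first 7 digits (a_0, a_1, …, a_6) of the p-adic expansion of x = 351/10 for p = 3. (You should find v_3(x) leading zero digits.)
(a_0, …, a_6) = (0, 0, 0, 1, 1, 0, 2)

v_3(351/10) = 3, so a_0 = ... = a_2 = 0. Factor out: x = 3^3 · u with u = 13/10 a unit in ℤ_3. Expand u iteratively via a_{v+i} = u_i mod 3, u_{i+1} = (u_i − a_{v+i})/3:
  u_0 = 13/10;  a_3 = 1;  u_1 = (u_0 − 1)/3 = 1/10
  u_1 = 1/10;  a_4 = 1;  u_2 = (u_1 − 1)/3 = -3/10
  u_2 = -3/10;  a_5 = 0;  u_3 = (u_2 − 0)/3 = -1/10
  u_3 = -1/10;  a_6 = 2;  u_4 = (u_3 − 2)/3 = -7/10
Digits: (0, 0, 0, 1, 1, 0, 2).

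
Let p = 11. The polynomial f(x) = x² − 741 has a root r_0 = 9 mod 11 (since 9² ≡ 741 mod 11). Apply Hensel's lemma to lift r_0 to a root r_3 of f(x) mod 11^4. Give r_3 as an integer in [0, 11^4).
r_3 = 5410 (mod 14641)

Hensel's recurrence: r_{i+1} = r_i − f(r_i)·(f′(r_i))^{-1} mod 11^{i+2}, with f′(x) = 2x. Iterate:
  r_0 = 9 (mod 11)
  r_1 = 86 (mod 121)
  r_2 = 86 (mod 1331)
  r_3 = 5410 (mod 14641)
Final: r_3 = 5410, and one checks f(r_3) ≡ 0 mod 11^4.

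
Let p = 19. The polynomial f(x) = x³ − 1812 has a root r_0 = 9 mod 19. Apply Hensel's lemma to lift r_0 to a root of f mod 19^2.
r_1 = 9 (mod 361)

Hensel: r_{i+1} = r_i − f(r_i)/f′(r_i) mod 19^{i+2}, where f′(x) = 3x². Iterate:
  r_0 = 9 (mod 19)
  r_1 = 9 (mod 361)
Final: r = 9 with f(r) ≡ 0 mod 19^2.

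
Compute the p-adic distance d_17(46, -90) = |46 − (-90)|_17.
d_17(46, -90) = 1/17

Step 1 — x − y = 46 − (-90) = 136. Step 2 — v_17(136) = 1 (factor: 136 = (17^1 · 8); the sign does not affect v_p). Step 3 — |x − y|_17 = 17^{-1} = 1/17.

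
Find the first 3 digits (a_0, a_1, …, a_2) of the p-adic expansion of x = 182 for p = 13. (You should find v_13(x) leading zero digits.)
(a_0, …, a_2) = (0, 1, 1)

v_13(182) = 1, so a_0 = ... = a_0 = 0. Factor out: x = 13^1 · u with u = 14 a unit in ℤ_13. Expand u iteratively via a_{v+i} = u_i mod 13, u_{i+1} = (u_i − a_{v+i})/13:
  u_0 = 14;  a_1 = 1;  u_1 = (u_0 − 1)/13 = 1
  u_1 = 1;  a_2 = 1;  u_2 = (u_1 − 1)/13 = 0
Digits: (0, 1, 1).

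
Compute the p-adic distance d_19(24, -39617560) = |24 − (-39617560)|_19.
d_19(24, -39617560) = 1/2476099

Step 1 — x − y = 24 − (-39617560) = 39617584. Step 2 — v_19(39617584) = 5 (factor: 39617584 = (19^5 · 16); the sign does not affect v_p). Step 3 — |x − y|_19 = 19^{-5} = 1/2476099.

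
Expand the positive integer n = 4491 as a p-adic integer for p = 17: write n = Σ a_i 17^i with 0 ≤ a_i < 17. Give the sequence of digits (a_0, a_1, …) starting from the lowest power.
(a_0, a_1, …) = (3, 9, 15)

Repeated division by 17 gives the digits low-to-high: 4491 = 3 + 9·17^1 + 15·17^2. Digit sequence: (3, 9, 15).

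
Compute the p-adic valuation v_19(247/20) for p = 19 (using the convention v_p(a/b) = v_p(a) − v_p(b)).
v_19(247/20) = 1

Factor powers of 19 from the numerator and denominator of the reduced fraction: 247 = 19^1 · 13 and 20 = 19^0 · 20. Apply v_p(a/b) = v_p(a) − v_p(b): v_19(247/20) = 1 − 0 = 1.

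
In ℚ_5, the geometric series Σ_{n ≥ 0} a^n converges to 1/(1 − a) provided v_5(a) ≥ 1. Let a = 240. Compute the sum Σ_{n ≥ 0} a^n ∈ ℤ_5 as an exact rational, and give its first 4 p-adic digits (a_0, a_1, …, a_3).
Σ a^n = 1/(1 − a) = -1/239;  first 4 digits = (1, 3, 3, 4)

v_5(a) = 1 ≥ 1, so the series converges in ℤ_5 to 1/(1 − a) = 1/(1 − 240) = -1/239. Expand this rational in ℤ_5: compute digits iteratively via d_i = x_i mod 5, x_{i+1} = (x_i − d_i)/5. The first 4 digits are (1, 3, 3, 4).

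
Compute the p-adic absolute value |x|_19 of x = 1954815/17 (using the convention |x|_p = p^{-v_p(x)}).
|1954815/17|_19 = 1/130321

Step 1 — compute v_19(x) by factoring powers of 19 out of the numerator and denominator: v_19(1954815/17) = 4. Step 2 — apply |x|_p = p^{-v_p(x)} = 19^{-4} = 1/130321.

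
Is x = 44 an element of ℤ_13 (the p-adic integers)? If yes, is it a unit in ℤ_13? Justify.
x ∈ ℤ_13^× (unit); v_13(x) = 0

ℤ_13 = {x ∈ ℚ_13 : v_13(x) ≥ 0} and ℤ_13^× = {x ∈ ℤ_13 : v_13(x) = 0}. Here v_13(44) = v_13(num) − v_13(den) = 0; compare against these criteria.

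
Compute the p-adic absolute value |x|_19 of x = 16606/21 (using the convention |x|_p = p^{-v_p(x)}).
|16606/21|_19 = 1/361

Step 1 — compute v_19(x) by factoring powers of 19 out of the numerator and denominator: v_19(16606/21) = 2. Step 2 — apply |x|_p = p^{-v_p(x)} = 19^{-2} = 1/361.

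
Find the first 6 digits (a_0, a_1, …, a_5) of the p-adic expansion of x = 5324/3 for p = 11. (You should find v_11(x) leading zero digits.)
(a_0, …, a_5) = (0, 0, 0, 5, 7, 3)

v_11(5324/3) = 3, so a_0 = ... = a_2 = 0. Factor out: x = 11^3 · u with u = 4/3 a unit in ℤ_11. Expand u iteratively via a_{v+i} = u_i mod 11, u_{i+1} = (u_i − a_{v+i})/11:
  u_0 = 4/3;  a_3 = 5;  u_1 = (u_0 − 5)/11 = -1/3
  u_1 = -1/3;  a_4 = 7;  u_2 = (u_1 − 7)/11 = -2/3
  u_2 = -2/3;  a_5 = 3;  u_3 = (u_2 − 3)/11 = -1/3
Digits: (0, 0, 0, 5, 7, 3).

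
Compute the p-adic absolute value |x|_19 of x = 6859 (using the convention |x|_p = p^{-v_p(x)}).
|6859|_19 = 1/6859

Step 1 — compute v_19(x) by factoring powers of 19 out of the numerator and denominator: v_19(6859) = 3. Step 2 — apply |x|_p = p^{-v_p(x)} = 19^{-3} = 1/6859.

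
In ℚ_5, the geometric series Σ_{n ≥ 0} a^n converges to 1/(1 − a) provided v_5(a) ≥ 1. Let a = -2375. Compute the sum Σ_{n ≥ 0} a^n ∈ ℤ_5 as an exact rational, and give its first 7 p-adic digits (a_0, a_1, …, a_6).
Σ a^n = 1/(1 − a) = 1/2376;  first 7 digits = (1, 0, 0, 1, 1, 4, 0)

v_5(a) = 3 ≥ 1, so the series converges in ℤ_5 to 1/(1 − a) = 1/(1 − (-2375)) = 1/2376. Expand this rational in ℤ_5: compute digits iteratively via d_i = x_i mod 5, x_{i+1} = (x_i − d_i)/5. The first 7 digits are (1, 0, 0, 1, 1, 4, 0).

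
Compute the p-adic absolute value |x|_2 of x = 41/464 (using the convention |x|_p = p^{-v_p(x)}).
|41/464|_2 = 16

Step 1 — compute v_2(x) by factoring powers of 2 out of the numerator and denominator: v_2(41/464) = -4. Step 2 — apply |x|_p = p^{-v_p(x)} = 2^{4} = 16.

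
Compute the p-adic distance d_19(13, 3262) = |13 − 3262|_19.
d_19(13, 3262) = 1/361

Step 1 — x − y = 13 − 3262 = -3249. Step 2 — v_19(-3249) = 2 (factor: -3249 = −(19^2 · 9); the sign does not affect v_p). Step 3 — |x − y|_19 = 19^{-2} = 1/361.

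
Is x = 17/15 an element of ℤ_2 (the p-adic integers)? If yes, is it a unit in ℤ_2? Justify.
x ∈ ℤ_2^× (unit); v_2(x) = 0

ℤ_2 = {x ∈ ℚ_2 : v_2(x) ≥ 0} and ℤ_2^× = {x ∈ ℤ_2 : v_2(x) = 0}. Here v_2(17/15) = v_2(num) − v_2(den) = 0; compare against these criteria.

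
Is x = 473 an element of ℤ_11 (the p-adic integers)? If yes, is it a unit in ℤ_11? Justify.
x ∈ ℤ_11 but not a unit; v_11(x) = 1 > 0

ℤ_11 = {x ∈ ℚ_11 : v_11(x) ≥ 0} and ℤ_11^× = {x ∈ ℤ_11 : v_11(x) = 0}. Here v_11(473) = v_11(num) − v_11(den) = 1; compare against these criteria.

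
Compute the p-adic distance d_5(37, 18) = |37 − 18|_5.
d_5(37, 18) = 1

Step 1 — x − y = 37 − 18 = 19. Step 2 — v_5(19) = 0 (factor: 19 = (5^0 · 19); the sign does not affect v_p). Step 3 — |x − y|_5 = 5^{0} = 1.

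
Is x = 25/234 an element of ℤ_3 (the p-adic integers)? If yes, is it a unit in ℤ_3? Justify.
x ∉ ℤ_3 (v_3(x) = -2 < 0)

ℤ_3 = {x ∈ ℚ_3 : v_3(x) ≥ 0} and ℤ_3^× = {x ∈ ℤ_3 : v_3(x) = 0}. Here v_3(25/234) = v_3(num) − v_3(den) = -2; compare against these criteria.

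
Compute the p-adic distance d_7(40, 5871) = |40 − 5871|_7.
d_7(40, 5871) = 1/343

Step 1 — x − y = 40 − 5871 = -5831. Step 2 — v_7(-5831) = 3 (factor: -5831 = −(7^3 · 17); the sign does not affect v_p). Step 3 — |x − y|_7 = 7^{-3} = 1/343.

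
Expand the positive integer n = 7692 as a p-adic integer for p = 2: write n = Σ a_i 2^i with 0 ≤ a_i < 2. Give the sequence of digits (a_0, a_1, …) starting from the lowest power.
(a_0, a_1, …) = (0, 0, 1, 1, 0, 0, 0, 0, 0, 1, 1, 1, 1)

Repeated division by 2 gives the digits low-to-high: 7692 = 1·2^2 + 1·2^3 + 1·2^9 + 1·2^10 + 1·2^11 + 1·2^12. Digit sequence: (0, 0, 1, 1, 0, 0, 0, 0, 0, 1, 1, 1, 1).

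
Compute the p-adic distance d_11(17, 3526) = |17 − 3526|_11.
d_11(17, 3526) = 1/121

Step 1 — x − y = 17 − 3526 = -3509. Step 2 — v_11(-3509) = 2 (factor: -3509 = −(11^2 · 29); the sign does not affect v_p). Step 3 — |x − y|_11 = 11^{-2} = 1/121.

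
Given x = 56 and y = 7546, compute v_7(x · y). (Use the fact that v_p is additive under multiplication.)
v_7(422576) = 4

v_p(x) = 1 (factor: 56 = 7^1 · 8); v_p(y) = 3 (factor: 7546 = 7^3 · 22). Additivity: v_p(xy) = v_p(x) + v_p(y) = 1 + 3 = 4. (Direct check: xy = 422576 = 7^4 · (176).)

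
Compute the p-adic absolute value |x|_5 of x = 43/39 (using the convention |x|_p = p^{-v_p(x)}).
|43/39|_5 = 1

Step 1 — compute v_5(x) by factoring powers of 5 out of the numerator and denominator: v_5(43/39) = 0. Step 2 — apply |x|_p = p^{-v_p(x)} = 5^{0} = 1.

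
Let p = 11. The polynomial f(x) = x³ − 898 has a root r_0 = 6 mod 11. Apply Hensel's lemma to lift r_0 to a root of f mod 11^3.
r_2 = 1238 (mod 1331)

Hensel: r_{i+1} = r_i − f(r_i)/f′(r_i) mod 11^{i+2}, where f′(x) = 3x². Iterate:
  r_0 = 6 (mod 11)
  r_1 = 28 (mod 121)
  r_2 = 1238 (mod 1331)
Final: r = 1238 with f(r) ≡ 0 mod 11^3.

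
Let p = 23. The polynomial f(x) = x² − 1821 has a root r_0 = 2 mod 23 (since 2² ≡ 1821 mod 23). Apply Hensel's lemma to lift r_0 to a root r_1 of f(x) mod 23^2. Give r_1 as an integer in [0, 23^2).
r_1 = 324 (mod 529)

Hensel's recurrence: r_{i+1} = r_i − f(r_i)·(f′(r_i))^{-1} mod 23^{i+2}, with f′(x) = 2x. Iterate:
  r_0 = 2 (mod 23)
  r_1 = 324 (mod 529)
Final: r_1 = 324, and one checks f(r_1) ≡ 0 mod 23^2.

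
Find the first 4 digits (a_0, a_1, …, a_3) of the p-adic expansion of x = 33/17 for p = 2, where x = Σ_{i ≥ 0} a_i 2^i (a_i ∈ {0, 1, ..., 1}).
(a_0, …, a_3) = (1, 0, 0, 0)

v_2(33/17) = 0 (numerator and denominator both coprime to 2), so x ∈ ℤ_2^×. Compute digits iteratively via a_i = x_i mod 2, x_{i+1} = (x_i − a_i)/2, with x_0 = x:
  x_0 = 33/17;  a_0 = 1;  x_1 = (x_0 − 1)/2 = 8/17
  x_1 = 8/17;  a_1 = 0;  x_2 = (x_1 − 0)/2 = 4/17
  x_2 = 4/17;  a_2 = 0;  x_3 = (x_2 − 0)/2 = 2/17
  x_3 = 2/17;  a_3 = 0;  x_4 = (x_3 − 0)/2 = 1/17
Digits: (1, 0, 0, 0).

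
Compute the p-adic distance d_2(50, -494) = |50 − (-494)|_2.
d_2(50, -494) = 1/32

Step 1 — x − y = 50 − (-494) = 544. Step 2 — v_2(544) = 5 (factor: 544 = (2^5 · 17); the sign does not affect v_p). Step 3 — |x − y|_2 = 2^{-5} = 1/32.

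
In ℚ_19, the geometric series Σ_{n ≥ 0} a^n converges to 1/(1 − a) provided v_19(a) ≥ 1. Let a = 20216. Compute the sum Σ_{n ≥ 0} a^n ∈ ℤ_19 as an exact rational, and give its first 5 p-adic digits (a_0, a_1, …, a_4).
Σ a^n = 1/(1 − a) = -1/20215;  first 5 digits = (1, 0, 18, 2, 1)

v_19(a) = 2 ≥ 1, so the series converges in ℤ_19 to 1/(1 − a) = 1/(1 − 20216) = -1/20215. Expand this rational in ℤ_19: compute digits iteratively via d_i = x_i mod 19, x_{i+1} = (x_i − d_i)/19. The first 5 digits are (1, 0, 18, 2, 1).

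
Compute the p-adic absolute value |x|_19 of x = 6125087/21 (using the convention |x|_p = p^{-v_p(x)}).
|6125087/21|_19 = 1/130321

Step 1 — compute v_19(x) by factoring powers of 19 out of the numerator and denominator: v_19(6125087/21) = 4. Step 2 — apply |x|_p = p^{-v_p(x)} = 19^{-4} = 1/130321.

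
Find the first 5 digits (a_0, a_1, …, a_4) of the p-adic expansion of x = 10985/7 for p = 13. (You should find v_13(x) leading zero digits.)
(a_0, …, a_4) = (0, 0, 0, 10, 3)

v_13(10985/7) = 3, so a_0 = ... = a_2 = 0. Factor out: x = 13^3 · u with u = 5/7 a unit in ℤ_13. Expand u iteratively via a_{v+i} = u_i mod 13, u_{i+1} = (u_i − a_{v+i})/13:
  u_0 = 5/7;  a_3 = 10;  u_1 = (u_0 − 10)/13 = -5/7
  u_1 = -5/7;  a_4 = 3;  u_2 = (u_1 − 3)/13 = -2/7
Digits: (0, 0, 0, 10, 3).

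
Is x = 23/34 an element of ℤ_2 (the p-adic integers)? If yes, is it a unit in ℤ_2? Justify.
x ∉ ℤ_2 (v_2(x) = -1 < 0)

ℤ_2 = {x ∈ ℚ_2 : v_2(x) ≥ 0} and ℤ_2^× = {x ∈ ℤ_2 : v_2(x) = 0}. Here v_2(23/34) = v_2(num) − v_2(den) = -1; compare against these criteria.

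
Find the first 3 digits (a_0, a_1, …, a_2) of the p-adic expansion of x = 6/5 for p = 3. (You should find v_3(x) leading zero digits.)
(a_0, …, a_2) = (0, 1, 1)

v_3(6/5) = 1, so a_0 = ... = a_0 = 0. Factor out: x = 3^1 · u with u = 2/5 a unit in ℤ_3. Expand u iteratively via a_{v+i} = u_i mod 3, u_{i+1} = (u_i − a_{v+i})/3:
  u_0 = 2/5;  a_1 = 1;  u_1 = (u_0 − 1)/3 = -1/5
  u_1 = -1/5;  a_2 = 1;  u_2 = (u_1 − 1)/3 = -2/5
Digits: (0, 1, 1).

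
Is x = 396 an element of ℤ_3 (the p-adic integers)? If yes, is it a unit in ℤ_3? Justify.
x ∈ ℤ_3 but not a unit; v_3(x) = 2 > 0

ℤ_3 = {x ∈ ℚ_3 : v_3(x) ≥ 0} and ℤ_3^× = {x ∈ ℤ_3 : v_3(x) = 0}. Here v_3(396) = v_3(num) − v_3(den) = 2; compare against these criteria.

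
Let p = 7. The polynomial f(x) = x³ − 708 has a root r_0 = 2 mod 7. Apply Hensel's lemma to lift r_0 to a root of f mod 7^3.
r_2 = 93 (mod 343)

Hensel: r_{i+1} = r_i − f(r_i)/f′(r_i) mod 7^{i+2}, where f′(x) = 3x². Iterate:
  r_0 = 2 (mod 7)
  r_1 = 44 (mod 49)
  r_2 = 93 (mod 343)
Final: r = 93 with f(r) ≡ 0 mod 7^3.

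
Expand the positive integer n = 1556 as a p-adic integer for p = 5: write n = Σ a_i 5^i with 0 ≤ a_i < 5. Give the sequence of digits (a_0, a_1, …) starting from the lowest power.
(a_0, a_1, …) = (1, 1, 2, 2, 2)

Repeated division by 5 gives the digits low-to-high: 1556 = 1 + 1·5^1 + 2·5^2 + 2·5^3 + 2·5^4. Digit sequence: (1, 1, 2, 2, 2).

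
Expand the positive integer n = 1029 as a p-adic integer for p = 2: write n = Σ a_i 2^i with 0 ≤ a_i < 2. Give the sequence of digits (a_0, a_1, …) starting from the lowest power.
(a_0, a_1, …) = (1, 0, 1, 0, 0, 0, 0, 0, 0, 0, 1)

Repeated division by 2 gives the digits low-to-high: 1029 = 1 + 1·2^2 + 1·2^10. Digit sequence: (1, 0, 1, 0, 0, 0, 0, 0, 0, 0, 1).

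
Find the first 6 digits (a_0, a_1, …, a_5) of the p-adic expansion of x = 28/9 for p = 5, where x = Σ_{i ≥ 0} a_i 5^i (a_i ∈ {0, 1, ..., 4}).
(a_0, …, a_5) = (2, 3, 0, 1, 2, 4)

v_5(28/9) = 0 (numerator and denominator both coprime to 5), so x ∈ ℤ_5^×. Compute digits iteratively via a_i = x_i mod 5, x_{i+1} = (x_i − a_i)/5, with x_0 = x:
  x_0 = 28/9;  a_0 = 2;  x_1 = (x_0 − 2)/5 = 2/9
  x_1 = 2/9;  a_1 = 3;  x_2 = (x_1 − 3)/5 = -5/9
  x_2 = -5/9;  a_2 = 0;  x_3 = (x_2 − 0)/5 = -1/9
  x_3 = -1/9;  a_3 = 1;  x_4 = (x_3 − 1)/5 = -2/9
  x_4 = -2/9;  a_4 = 2;  x_5 = (x_4 − 2)/5 = -4/9
  x_5 = -4/9;  a_5 = 4;  x_6 = (x_5 − 4)/5 = -8/9
Digits: (2, 3, 0, 1, 2, 4).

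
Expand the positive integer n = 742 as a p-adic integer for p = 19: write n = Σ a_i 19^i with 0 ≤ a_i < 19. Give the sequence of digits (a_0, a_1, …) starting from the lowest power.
(a_0, a_1, …) = (1, 1, 2)

Repeated division by 19 gives the digits low-to-high: 742 = 1 + 1·19^1 + 2·19^2. Digit sequence: (1, 1, 2).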